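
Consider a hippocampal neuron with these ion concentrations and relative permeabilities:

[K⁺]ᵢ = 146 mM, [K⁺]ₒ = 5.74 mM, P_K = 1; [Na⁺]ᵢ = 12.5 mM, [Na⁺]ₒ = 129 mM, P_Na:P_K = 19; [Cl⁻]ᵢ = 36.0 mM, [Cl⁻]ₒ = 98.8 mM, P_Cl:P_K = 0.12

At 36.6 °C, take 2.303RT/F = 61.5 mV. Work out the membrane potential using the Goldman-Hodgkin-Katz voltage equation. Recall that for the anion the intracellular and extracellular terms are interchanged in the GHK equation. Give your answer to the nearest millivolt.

49 mV

Vm = 61.5 · log₁₀[(Σ P·[cation]ₒ + Σ P·[anion]ᵢ) / (Σ P·[cation]ᵢ + Σ P·[anion]ₒ)]
Numerator = 1×5.74 + 19×129 + 0.12×36.0 = 2461
Denominator = 1×146 + 19×12.5 + 0.12×98.8 = 395.4
Vm = 61.5 · log₁₀(6.2249) = 61.5 × (0.7941) = 48.84 mV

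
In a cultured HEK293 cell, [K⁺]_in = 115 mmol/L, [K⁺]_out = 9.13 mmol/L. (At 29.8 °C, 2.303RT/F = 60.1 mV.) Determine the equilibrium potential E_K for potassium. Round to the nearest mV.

-66 mV

E = (60.1/z) · log₁₀([K⁺]_out/[K⁺]_in) with z = +1.
= (60.1/1) · log₁₀(9.13/115) = 60.10 · log₁₀(0.07939)
= 60.10 · (-1.1002) = -66.12 mV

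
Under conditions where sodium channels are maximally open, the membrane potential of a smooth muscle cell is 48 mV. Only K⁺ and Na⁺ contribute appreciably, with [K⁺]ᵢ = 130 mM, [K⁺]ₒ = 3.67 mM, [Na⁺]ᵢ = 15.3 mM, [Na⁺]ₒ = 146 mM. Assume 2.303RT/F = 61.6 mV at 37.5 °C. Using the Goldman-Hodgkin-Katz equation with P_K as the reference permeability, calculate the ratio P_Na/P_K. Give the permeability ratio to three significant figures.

Let α = P_Na/P_K. GHK: Vm = 61.6·log₁₀[(Kₒ + α·Naₒ)/(Kᵢ + α·Naᵢ)].
10^(Vm/61.6) = 10^(48.0/61.6) = 6.0148
So 6.0148·(Kᵢ + α·Naᵢ) = Kₒ + α·Naₒ → α = (6.0148·130.0 − 3.67) / (146.0 − 6.0148·15.3)
α = (781.9 − 3.67) / (146.0 − 92.03) = 778.3/53.97 = 14.42

14.4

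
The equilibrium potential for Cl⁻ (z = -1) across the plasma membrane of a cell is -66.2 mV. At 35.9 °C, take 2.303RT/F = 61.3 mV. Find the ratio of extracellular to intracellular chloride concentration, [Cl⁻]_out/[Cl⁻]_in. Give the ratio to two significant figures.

log₁₀([out]/[in]) = E·z/(61.3) = -66.2 × -1 / 61.3 = 1.0799
[out]/[in] = 10^(1.0799) = 12.02

12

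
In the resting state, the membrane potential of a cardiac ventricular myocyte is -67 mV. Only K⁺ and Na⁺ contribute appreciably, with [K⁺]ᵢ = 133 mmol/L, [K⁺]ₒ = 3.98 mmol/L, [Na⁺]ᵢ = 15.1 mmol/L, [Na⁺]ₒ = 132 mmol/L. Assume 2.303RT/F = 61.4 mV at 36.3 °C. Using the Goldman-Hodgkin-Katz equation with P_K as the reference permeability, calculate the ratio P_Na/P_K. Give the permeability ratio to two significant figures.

0.052

Let α = P_Na/P_K. GHK: Vm = 61.4·log₁₀[(Kₒ + α·Naₒ)/(Kᵢ + α·Naᵢ)].
10^(Vm/61.4) = 10^(-67.0/61.4) = 0.081058
So 0.081058·(Kᵢ + α·Naᵢ) = Kₒ + α·Naₒ → α = (0.081058·133.0 − 3.98) / (132.0 − 0.081058·15.1)
α = (10.78 − 3.98) / (132.0 − 1.224) = 6.801/130.8 = 0.052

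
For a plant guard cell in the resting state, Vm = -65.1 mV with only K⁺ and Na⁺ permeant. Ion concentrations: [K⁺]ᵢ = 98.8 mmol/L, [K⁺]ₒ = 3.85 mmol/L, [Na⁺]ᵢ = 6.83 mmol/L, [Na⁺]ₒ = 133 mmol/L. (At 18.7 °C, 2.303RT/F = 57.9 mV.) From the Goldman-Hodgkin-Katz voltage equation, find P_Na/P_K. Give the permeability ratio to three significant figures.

Let α = P_Na/P_K. GHK: Vm = 57.9·log₁₀[(Kₒ + α·Naₒ)/(Kᵢ + α·Naᵢ)].
10^(Vm/57.9) = 10^(-65.1/57.9) = 0.075101
So 0.075101·(Kᵢ + α·Naᵢ) = Kₒ + α·Naₒ → α = (0.075101·98.8 − 3.85) / (133.0 − 0.075101·6.83)
α = (7.42 − 3.85) / (133.0 − 0.5129) = 3.57/132.5 = 0.02695

0.0269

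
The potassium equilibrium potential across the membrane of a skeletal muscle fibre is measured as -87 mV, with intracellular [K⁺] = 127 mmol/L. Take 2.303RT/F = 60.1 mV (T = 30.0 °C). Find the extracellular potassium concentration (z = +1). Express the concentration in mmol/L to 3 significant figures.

4.53 mmol/L

Nernst: E = (60.1/1) · log₁₀([out]/[in]), so log₁₀([out]/[in]) = -87.0 × 1 / 60.1 = -1.4476.
[out]/[in] = 10^(-1.4476) = 0.03568.
[out] = 0.03568 × 127 = 4.531 mmol/L.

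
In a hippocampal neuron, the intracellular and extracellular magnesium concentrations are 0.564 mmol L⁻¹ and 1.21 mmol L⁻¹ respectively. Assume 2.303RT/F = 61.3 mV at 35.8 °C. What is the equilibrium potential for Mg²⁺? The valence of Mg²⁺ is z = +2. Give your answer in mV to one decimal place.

E = (61.3/z) · log₁₀([Mg²⁺]_out/[Mg²⁺]_in) with z = +2.
= (61.3/2) · log₁₀(1.21/0.564) = 30.65 · log₁₀(2.145)
= 30.65 · (0.3315) = 10.16 mV

10.2 mV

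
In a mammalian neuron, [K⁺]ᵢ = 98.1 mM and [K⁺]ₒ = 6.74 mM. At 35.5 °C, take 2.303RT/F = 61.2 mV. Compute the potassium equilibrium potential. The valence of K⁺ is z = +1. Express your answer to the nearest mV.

E = (61.2/z) · log₁₀([K⁺]_out/[K⁺]_in) with z = +1.
= (61.2/1) · log₁₀(6.74/98.1) = 61.20 · log₁₀(0.06871)
= 61.20 · (-1.1630) = -71.18 mV

-71 mV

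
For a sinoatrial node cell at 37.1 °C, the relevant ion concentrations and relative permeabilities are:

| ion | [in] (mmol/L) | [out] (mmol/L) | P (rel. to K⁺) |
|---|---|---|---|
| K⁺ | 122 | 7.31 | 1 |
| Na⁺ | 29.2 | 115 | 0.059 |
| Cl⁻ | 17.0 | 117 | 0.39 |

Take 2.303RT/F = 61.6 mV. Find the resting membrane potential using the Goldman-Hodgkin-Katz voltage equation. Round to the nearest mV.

-56 mV

Vm = 61.6 · log₁₀[(Σ P·[cation]ₒ + Σ P·[anion]ᵢ) / (Σ P·[cation]ᵢ + Σ P·[anion]ₒ)]
Numerator = 1×7.31 + 0.059×115 + 0.39×17.0 = 20.72
Denominator = 1×122 + 0.059×29.2 + 0.39×117 = 169.4
Vm = 61.6 · log₁₀(0.12238) = 61.6 × (-0.9123) = -56.20 mV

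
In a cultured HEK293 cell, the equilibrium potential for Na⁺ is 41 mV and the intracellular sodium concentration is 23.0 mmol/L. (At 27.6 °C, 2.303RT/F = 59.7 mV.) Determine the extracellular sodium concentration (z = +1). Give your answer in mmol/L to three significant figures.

112 mmol/L

Nernst: E = (59.7/1) · log₁₀([out]/[in]), so log₁₀([out]/[in]) = 41.0 × 1 / 59.7 = 0.6868.
[out]/[in] = 10^(0.6868) = 4.861.
[out] = 4.861 × 23.0 = 111.8 mmol/L.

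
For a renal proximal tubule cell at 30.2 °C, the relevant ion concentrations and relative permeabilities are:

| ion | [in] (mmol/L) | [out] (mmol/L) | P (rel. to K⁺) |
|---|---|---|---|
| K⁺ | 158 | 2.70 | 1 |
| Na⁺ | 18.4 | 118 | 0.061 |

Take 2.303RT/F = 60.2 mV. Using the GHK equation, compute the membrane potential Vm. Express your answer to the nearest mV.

Vm = 60.2 · log₁₀[(Σ P·[cation]ₒ + Σ P·[anion]ᵢ) / (Σ P·[cation]ᵢ + Σ P·[anion]ₒ)]
Numerator = 1×2.70 + 0.061×118 = 9.898
Denominator = 1×158 + 0.061×18.4 = 159.1
Vm = 60.2 · log₁₀(0.062204) = 60.2 × (-1.2062) = -72.61 mV

-73 mV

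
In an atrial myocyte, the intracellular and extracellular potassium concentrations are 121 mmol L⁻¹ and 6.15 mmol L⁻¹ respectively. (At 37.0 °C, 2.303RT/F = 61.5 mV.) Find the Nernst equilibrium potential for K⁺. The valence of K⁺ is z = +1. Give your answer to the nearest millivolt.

-80 mV

E = (61.5/z) · log₁₀([K⁺]_out/[K⁺]_in) with z = +1.
= (61.5/1) · log₁₀(6.15/121) = 61.50 · log₁₀(0.05083)
= 61.50 · (-1.2939) = -79.58 mV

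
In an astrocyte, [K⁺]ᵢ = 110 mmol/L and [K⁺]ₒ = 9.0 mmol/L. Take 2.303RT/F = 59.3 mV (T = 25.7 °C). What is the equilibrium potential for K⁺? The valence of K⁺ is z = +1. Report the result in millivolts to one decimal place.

-64.5 mV

E = (59.3/z) · log₁₀([K⁺]_out/[K⁺]_in) with z = +1.
= (59.3/1) · log₁₀(9.0/110) = 59.30 · log₁₀(0.08182)
= 59.30 · (-1.0872) = -64.47 mV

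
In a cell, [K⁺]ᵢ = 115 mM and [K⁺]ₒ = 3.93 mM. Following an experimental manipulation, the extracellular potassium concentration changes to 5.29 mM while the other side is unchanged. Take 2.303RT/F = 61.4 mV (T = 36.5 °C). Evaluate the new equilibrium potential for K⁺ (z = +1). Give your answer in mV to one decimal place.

-82.1 mV

After the shift: [K⁺]_out = 5.29, [K⁺]_in = 115 mM.
E_new = (61.4/1)·log₁₀(5.29/115) = 61.40 · (-1.3372) = -82.11 mV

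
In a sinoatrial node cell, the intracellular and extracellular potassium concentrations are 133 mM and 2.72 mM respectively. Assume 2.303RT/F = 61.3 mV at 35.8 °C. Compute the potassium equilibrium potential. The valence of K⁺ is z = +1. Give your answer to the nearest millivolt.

-104 mV

E = (61.3/z) · log₁₀([K⁺]_out/[K⁺]_in) with z = +1.
= (61.3/1) · log₁₀(2.72/133) = 61.30 · log₁₀(0.02045)
= 61.30 · (-1.6893) = -103.55 mV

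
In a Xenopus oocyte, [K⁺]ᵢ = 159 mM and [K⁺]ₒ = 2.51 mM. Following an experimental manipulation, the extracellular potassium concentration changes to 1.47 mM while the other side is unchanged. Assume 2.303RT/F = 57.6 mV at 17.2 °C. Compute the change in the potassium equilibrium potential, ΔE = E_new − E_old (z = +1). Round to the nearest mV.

-13 mV

E_old = (57.6/1)·log₁₀(2.51/159) = -103.78 mV
E_new = (57.6/1)·log₁₀(1.47/159) = -117.16 mV
ΔE = -117.16 − (-103.78) = -13.38 mV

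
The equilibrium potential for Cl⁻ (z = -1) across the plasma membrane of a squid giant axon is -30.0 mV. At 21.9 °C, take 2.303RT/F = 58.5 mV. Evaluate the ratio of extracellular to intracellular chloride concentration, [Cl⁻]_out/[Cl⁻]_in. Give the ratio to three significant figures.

log₁₀([out]/[in]) = E·z/(58.5) = -30.0 × -1 / 58.5 = 0.5128
[out]/[in] = 10^(0.5128) = 3.257

3.26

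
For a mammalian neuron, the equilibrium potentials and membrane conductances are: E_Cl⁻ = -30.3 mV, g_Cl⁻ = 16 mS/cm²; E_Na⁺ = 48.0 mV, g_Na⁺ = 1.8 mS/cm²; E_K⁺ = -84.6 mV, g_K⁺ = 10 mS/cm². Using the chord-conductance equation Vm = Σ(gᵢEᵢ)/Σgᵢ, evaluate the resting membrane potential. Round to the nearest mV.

-45 mV

Σ gᵢEᵢ = 16·(-30.3) + 1.8·(48.0) + 10·(-84.6) = -1244.40
Σ gᵢ = 16 + 1.8 + 10 = 27.8
Vm = -1244.40 / 27.8 = -44.76 mV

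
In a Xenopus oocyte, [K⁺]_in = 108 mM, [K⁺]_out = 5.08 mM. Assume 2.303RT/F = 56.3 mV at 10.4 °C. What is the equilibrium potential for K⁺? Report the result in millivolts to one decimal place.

E = (56.3/z) · log₁₀([K⁺]_out/[K⁺]_in) with z = +1.
= (56.3/1) · log₁₀(5.08/108) = 56.30 · log₁₀(0.04704)
= 56.30 · (-1.3276) = -74.74 mV

-74.7 mV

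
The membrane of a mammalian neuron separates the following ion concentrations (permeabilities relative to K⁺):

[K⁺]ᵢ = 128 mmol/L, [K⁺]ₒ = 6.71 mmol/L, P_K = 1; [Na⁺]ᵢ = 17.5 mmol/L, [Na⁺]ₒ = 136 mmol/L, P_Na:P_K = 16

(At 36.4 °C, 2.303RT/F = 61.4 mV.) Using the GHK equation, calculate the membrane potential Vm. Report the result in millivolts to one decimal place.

44.7 mV

Vm = 61.4 · log₁₀[(Σ P·[cation]ₒ + Σ P·[anion]ᵢ) / (Σ P·[cation]ᵢ + Σ P·[anion]ₒ)]
Numerator = 1×6.71 + 16×136 = 2183
Denominator = 1×128 + 16×17.5 = 408
Vm = 61.4 · log₁₀(5.3498) = 61.4 × (0.7283) = 44.72 mV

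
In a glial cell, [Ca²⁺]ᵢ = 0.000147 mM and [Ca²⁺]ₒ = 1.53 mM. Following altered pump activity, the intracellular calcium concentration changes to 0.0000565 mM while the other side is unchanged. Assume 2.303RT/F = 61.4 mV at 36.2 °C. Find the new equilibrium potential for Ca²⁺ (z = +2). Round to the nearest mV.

136 mV

After the shift: [Ca²⁺]_out = 1.53, [Ca²⁺]_in = 0.0000565 mM.
E_new = (61.4/2)·log₁₀(1.53/0.0000565) = 30.70 · (4.4326) = 136.08 mV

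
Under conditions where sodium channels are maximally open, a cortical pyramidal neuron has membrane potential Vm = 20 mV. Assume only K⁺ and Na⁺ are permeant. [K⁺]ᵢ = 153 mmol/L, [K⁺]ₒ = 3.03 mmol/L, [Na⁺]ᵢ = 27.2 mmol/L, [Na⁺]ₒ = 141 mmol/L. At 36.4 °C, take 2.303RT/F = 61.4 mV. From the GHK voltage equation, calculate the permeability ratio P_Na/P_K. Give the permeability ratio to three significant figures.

3.85

Let α = P_Na/P_K. GHK: Vm = 61.4·log₁₀[(Kₒ + α·Naₒ)/(Kᵢ + α·Naᵢ)].
10^(Vm/61.4) = 10^(20.0/61.4) = 2.1171
So 2.1171·(Kᵢ + α·Naᵢ) = Kₒ + α·Naₒ → α = (2.1171·153.0 − 3.03) / (141.0 − 2.1171·27.2)
α = (323.9 − 3.03) / (141.0 − 57.58) = 320.9/83.42 = 3.847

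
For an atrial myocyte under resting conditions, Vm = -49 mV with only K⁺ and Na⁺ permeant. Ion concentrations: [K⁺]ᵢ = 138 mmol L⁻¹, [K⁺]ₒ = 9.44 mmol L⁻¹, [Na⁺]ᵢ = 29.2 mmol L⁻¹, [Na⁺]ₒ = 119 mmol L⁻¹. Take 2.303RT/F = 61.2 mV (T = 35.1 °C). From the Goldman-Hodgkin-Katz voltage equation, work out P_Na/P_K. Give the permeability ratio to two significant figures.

Let α = P_Na/P_K. GHK: Vm = 61.2·log₁₀[(Kₒ + α·Naₒ)/(Kᵢ + α·Naᵢ)].
10^(Vm/61.2) = 10^(-49.0/61.2) = 0.15825
So 0.15825·(Kᵢ + α·Naᵢ) = Kₒ + α·Naₒ → α = (0.15825·138.0 − 9.44) / (119.0 − 0.15825·29.2)
α = (21.84 − 9.44) / (119.0 − 4.621) = 12.4/114.4 = 0.1084

0.11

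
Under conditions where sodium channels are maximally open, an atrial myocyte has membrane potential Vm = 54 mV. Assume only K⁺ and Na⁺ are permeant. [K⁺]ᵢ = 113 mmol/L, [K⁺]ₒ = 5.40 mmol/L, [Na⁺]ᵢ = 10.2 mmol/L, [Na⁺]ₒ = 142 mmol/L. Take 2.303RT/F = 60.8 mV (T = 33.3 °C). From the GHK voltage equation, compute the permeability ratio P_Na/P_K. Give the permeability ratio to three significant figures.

Let α = P_Na/P_K. GHK: Vm = 60.8·log₁₀[(Kₒ + α·Naₒ)/(Kᵢ + α·Naᵢ)].
10^(Vm/60.8) = 10^(54.0/60.8) = 7.7296
So 7.7296·(Kᵢ + α·Naᵢ) = Kₒ + α·Naₒ → α = (7.7296·113.0 − 5.4) / (142.0 − 7.7296·10.2)
α = (873.4 − 5.4) / (142.0 − 78.84) = 868/63.16 = 13.74

13.7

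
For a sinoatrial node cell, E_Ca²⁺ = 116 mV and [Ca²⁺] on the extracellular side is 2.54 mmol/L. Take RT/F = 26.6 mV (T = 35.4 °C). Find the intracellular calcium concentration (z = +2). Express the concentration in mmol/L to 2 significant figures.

Nernst: E = (26.6/2) · ln([out]/[in]), so ln([out]/[in]) = 116.0 × 2 / 26.6 = 8.7218.
[out]/[in] = e^(8.7218) = 6135.
[in] = 2.54 / 6135 = 0.000414 mmol/L.

0.00041 mmol/L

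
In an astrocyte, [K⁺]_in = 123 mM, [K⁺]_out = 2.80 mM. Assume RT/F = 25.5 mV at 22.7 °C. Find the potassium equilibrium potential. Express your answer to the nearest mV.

E = (25.5/z) · ln([K⁺]_out/[K⁺]_in) with z = +1.
= (25.5/1) · ln(2.80/123) = 25.50 · ln(0.02276)
= 25.50 · (-3.7826) = -96.46 mV

-96 mV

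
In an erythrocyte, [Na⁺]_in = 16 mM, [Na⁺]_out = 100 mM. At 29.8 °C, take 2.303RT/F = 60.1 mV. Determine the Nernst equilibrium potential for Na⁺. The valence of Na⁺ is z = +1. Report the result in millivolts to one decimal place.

47.8 mV

E = (60.1/z) · log₁₀([Na⁺]_out/[Na⁺]_in) with z = +1.
= (60.1/1) · log₁₀(100/16) = 60.10 · log₁₀(6.25)
= 60.10 · (0.7959) = 47.83 mV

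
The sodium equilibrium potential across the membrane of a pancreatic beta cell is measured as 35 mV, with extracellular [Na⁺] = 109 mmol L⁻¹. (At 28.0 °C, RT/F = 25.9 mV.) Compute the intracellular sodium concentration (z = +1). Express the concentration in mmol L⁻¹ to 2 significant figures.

Nernst: E = (25.9/1) · ln([out]/[in]), so ln([out]/[in]) = 35.0 × 1 / 25.9 = 1.3514.
[out]/[in] = e^(1.3514) = 3.863.
[in] = 109 / 3.863 = 28.22 mmol L⁻¹.

28 mmol L⁻¹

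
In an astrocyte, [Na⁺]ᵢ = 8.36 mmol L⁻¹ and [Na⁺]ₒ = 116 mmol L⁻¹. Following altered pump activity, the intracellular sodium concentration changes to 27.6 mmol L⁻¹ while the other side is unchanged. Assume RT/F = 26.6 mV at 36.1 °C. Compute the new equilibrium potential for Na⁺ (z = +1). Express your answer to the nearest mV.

38 mV

After the shift: [Na⁺]_out = 116, [Na⁺]_in = 27.6 mmol L⁻¹.
E_new = (26.6/1)·ln(116/27.6) = 26.60 · (1.4358) = 38.19 mV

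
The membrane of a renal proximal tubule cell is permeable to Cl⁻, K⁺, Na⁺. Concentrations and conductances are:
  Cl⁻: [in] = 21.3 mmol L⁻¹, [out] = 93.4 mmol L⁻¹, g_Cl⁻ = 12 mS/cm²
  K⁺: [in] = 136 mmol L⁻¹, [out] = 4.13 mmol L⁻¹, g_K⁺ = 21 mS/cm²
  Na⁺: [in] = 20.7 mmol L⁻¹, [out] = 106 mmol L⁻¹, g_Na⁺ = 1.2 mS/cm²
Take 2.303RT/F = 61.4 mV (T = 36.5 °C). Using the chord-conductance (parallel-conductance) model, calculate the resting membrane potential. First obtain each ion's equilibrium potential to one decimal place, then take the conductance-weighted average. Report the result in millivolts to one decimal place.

E_Cl⁻ = (61.4/-1)·log₁₀(93.4/21.3) = -39.4 mV
E_K⁺ = (61.4/1)·log₁₀(4.13/136) = -93.2 mV
E_Na⁺ = (61.4/1)·log₁₀(106/20.7) = 43.6 mV
Vm = (Σ gᵢEᵢ)/(Σ gᵢ) = (12·-39.4 + 21·-93.2 + 1.2·43.6) / (12 + 21 + 1.2)
= -2377.68 / 34.2 = -69.52 mV

-69.5 mV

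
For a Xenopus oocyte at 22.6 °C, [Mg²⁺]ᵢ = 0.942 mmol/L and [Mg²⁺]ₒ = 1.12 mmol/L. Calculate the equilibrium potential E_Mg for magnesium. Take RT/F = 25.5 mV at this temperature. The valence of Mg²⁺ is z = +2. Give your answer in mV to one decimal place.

E = (25.5/z) · ln([Mg²⁺]_out/[Mg²⁺]_in) with z = +2.
= (25.5/2) · ln(1.12/0.942) = 12.75 · ln(1.189)
= 12.75 · (0.1731) = 2.21 mV

2.2 mV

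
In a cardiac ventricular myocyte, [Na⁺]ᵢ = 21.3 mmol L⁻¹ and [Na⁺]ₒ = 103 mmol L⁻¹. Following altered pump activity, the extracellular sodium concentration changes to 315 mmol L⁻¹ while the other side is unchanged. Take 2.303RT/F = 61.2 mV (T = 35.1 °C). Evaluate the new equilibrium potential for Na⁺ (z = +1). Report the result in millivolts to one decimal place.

71.6 mV

After the shift: [Na⁺]_out = 315, [Na⁺]_in = 21.3 mmol L⁻¹.
E_new = (61.2/1)·log₁₀(315/21.3) = 61.20 · (1.1699) = 71.60 mV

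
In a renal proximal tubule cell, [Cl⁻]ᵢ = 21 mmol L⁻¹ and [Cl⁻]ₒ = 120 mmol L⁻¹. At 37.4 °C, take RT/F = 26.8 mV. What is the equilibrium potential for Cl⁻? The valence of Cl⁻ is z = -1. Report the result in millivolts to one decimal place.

-46.7 mV

E = (26.8/z) · ln([Cl⁻]_out/[Cl⁻]_in) with z = -1.
For an anion, dividing by z = -1 reverses the sign.
= (26.8/-1) · ln(120/21) = -26.80 · ln(5.714)
= -26.80 · (1.7430) = -46.71 mV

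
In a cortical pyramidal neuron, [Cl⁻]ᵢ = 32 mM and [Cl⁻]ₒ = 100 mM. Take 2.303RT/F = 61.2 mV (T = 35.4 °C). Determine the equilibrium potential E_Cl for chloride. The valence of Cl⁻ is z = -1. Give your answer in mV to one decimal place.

-30.3 mV

E = (61.2/z) · log₁₀([Cl⁻]_out/[Cl⁻]_in) with z = -1.
For an anion, dividing by z = -1 reverses the sign.
= (61.2/-1) · log₁₀(100/32) = -61.20 · log₁₀(3.125)
= -61.20 · (0.4949) = -30.28 mV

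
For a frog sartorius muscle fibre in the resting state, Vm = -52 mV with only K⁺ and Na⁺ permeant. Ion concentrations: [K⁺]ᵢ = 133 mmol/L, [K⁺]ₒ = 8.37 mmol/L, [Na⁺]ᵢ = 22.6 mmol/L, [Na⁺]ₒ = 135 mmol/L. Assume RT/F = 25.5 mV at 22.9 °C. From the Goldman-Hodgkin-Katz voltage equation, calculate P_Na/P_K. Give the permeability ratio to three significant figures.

0.0677

Let α = P_Na/P_K. GHK: Vm = 25.5·ln[(Kₒ + α·Naₒ)/(Kᵢ + α·Naᵢ)].
e^(Vm/25.5) = e^(-52.0/25.5) = 0.13013
So 0.13013·(Kᵢ + α·Naᵢ) = Kₒ + α·Naₒ → α = (0.13013·133.0 − 8.37) / (135.0 − 0.13013·22.6)
α = (17.31 − 8.37) / (135.0 − 2.941) = 8.937/132.1 = 0.06768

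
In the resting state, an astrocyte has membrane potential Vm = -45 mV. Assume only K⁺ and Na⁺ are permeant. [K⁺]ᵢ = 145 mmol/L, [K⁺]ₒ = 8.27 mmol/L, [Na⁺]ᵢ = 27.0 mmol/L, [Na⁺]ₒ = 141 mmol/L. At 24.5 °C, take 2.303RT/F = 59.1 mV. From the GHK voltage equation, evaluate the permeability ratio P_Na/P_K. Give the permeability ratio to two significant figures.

0.12

Let α = P_Na/P_K. GHK: Vm = 59.1·log₁₀[(Kₒ + α·Naₒ)/(Kᵢ + α·Naᵢ)].
10^(Vm/59.1) = 10^(-45.0/59.1) = 0.17321
So 0.17321·(Kᵢ + α·Naᵢ) = Kₒ + α·Naₒ → α = (0.17321·145.0 − 8.27) / (141.0 − 0.17321·27.0)
α = (25.12 − 8.27) / (141.0 − 4.677) = 16.85/136.3 = 0.1236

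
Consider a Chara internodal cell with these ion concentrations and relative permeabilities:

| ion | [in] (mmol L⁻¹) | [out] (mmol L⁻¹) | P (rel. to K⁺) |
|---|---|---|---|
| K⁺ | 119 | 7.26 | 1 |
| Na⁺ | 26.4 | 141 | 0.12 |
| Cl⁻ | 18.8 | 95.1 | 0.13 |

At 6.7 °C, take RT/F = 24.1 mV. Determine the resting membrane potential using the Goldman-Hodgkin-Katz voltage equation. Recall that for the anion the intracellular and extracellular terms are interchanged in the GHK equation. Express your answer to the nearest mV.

-39 mV

Vm = 24.1 · ln[(Σ P·[cation]ₒ + Σ P·[anion]ᵢ) / (Σ P·[cation]ᵢ + Σ P·[anion]ₒ)]
Numerator = 1×7.26 + 0.12×141 + 0.13×18.8 = 26.62
Denominator = 1×119 + 0.12×26.4 + 0.13×95.1 = 134.5
Vm = 24.1 · ln(0.1979) = 24.1 × (-1.6200) = -39.04 mV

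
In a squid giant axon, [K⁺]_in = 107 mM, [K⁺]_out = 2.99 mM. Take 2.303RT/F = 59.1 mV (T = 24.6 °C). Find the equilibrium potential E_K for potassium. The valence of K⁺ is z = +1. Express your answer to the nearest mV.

E = (59.1/z) · log₁₀([K⁺]_out/[K⁺]_in) with z = +1.
= (59.1/1) · log₁₀(2.99/107) = 59.10 · log₁₀(0.02794)
= 59.10 · (-1.5537) = -91.82 mV

-92 mV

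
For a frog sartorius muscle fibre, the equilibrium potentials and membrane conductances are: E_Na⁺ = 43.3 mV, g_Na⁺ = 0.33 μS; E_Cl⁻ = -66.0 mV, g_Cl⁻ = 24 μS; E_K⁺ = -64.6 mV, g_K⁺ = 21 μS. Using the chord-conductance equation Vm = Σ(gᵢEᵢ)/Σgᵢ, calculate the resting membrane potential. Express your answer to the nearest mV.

-65 mV

Σ gᵢEᵢ = 0.33·(43.3) + 24·(-66.0) + 21·(-64.6) = -2926.31
Σ gᵢ = 0.33 + 24 + 21 = 45.33
Vm = -2926.31 / 45.33 = -64.56 mV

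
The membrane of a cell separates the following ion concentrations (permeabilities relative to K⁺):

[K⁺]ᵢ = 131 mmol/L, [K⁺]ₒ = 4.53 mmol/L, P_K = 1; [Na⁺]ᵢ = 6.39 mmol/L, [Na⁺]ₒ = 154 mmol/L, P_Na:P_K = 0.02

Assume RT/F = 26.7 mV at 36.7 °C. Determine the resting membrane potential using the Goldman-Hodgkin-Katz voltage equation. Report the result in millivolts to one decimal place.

Vm = 26.7 · ln[(Σ P·[cation]ₒ + Σ P·[anion]ᵢ) / (Σ P·[cation]ᵢ + Σ P·[anion]ₒ)]
Numerator = 1×4.53 + 0.02×154 = 7.61
Denominator = 1×131 + 0.02×6.39 = 131.1
Vm = 26.7 · ln(0.058035) = 26.7 × (-2.8467) = -76.01 mV

-76.0 mV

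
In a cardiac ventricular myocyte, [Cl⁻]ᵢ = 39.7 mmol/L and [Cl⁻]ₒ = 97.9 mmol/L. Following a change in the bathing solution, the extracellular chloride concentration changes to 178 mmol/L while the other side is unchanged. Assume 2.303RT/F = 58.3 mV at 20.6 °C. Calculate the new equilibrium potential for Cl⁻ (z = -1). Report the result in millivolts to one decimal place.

-38.0 mV

After the shift: [Cl⁻]_out = 178, [Cl⁻]_in = 39.7 mmol/L.
E_new = (58.3/-1)·log₁₀(178/39.7) = -58.30 · (0.6516) = -37.99 mV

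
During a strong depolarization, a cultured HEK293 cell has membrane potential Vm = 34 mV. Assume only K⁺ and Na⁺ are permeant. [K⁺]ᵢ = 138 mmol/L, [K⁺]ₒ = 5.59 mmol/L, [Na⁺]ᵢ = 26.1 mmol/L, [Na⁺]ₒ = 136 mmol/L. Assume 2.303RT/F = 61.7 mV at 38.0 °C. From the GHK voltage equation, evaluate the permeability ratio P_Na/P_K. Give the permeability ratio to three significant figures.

Let α = P_Na/P_K. GHK: Vm = 61.7·log₁₀[(Kₒ + α·Naₒ)/(Kᵢ + α·Naᵢ)].
10^(Vm/61.7) = 10^(34.0/61.7) = 3.5568
So 3.5568·(Kᵢ + α·Naᵢ) = Kₒ + α·Naₒ → α = (3.5568·138.0 − 5.59) / (136.0 − 3.5568·26.1)
α = (490.8 − 5.59) / (136.0 − 92.83) = 485.2/43.17 = 11.24

11.2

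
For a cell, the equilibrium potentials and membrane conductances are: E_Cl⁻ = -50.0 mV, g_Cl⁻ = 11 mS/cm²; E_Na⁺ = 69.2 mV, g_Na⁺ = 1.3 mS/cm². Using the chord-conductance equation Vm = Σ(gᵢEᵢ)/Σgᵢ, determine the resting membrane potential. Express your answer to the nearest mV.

Σ gᵢEᵢ = 11·(-50.0) + 1.3·(69.2) = -460.04
Σ gᵢ = 11 + 1.3 = 12.3
Vm = -460.04 / 12.3 = -37.40 mV

-37 mV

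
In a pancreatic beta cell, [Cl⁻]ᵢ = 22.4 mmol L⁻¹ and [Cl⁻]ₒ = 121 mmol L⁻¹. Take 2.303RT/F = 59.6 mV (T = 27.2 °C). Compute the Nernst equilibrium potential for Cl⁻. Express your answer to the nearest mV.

E = (59.6/z) · log₁₀([Cl⁻]_out/[Cl⁻]_in) with z = -1.
For an anion, dividing by z = -1 reverses the sign.
= (59.6/-1) · log₁₀(121/22.4) = -59.60 · log₁₀(5.402)
= -59.60 · (0.7325) = -43.66 mV

-44 mV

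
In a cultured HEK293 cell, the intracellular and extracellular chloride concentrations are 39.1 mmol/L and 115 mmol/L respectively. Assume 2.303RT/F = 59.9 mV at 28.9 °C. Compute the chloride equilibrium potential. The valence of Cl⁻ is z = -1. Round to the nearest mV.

E = (59.9/z) · log₁₀([Cl⁻]_out/[Cl⁻]_in) with z = -1.
For an anion, dividing by z = -1 reverses the sign.
= (59.9/-1) · log₁₀(115/39.1) = -59.90 · log₁₀(2.941)
= -59.90 · (0.4685) = -28.06 mV

-28 mV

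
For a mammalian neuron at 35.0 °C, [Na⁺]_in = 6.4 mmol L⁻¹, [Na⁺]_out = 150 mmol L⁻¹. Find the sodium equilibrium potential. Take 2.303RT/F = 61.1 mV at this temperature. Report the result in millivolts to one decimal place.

83.7 mV

E = (61.1/z) · log₁₀([Na⁺]_out/[Na⁺]_in) with z = +1.
= (61.1/1) · log₁₀(150/6.4) = 61.10 · log₁₀(23.44)
= 61.10 · (1.3699) = 83.70 mV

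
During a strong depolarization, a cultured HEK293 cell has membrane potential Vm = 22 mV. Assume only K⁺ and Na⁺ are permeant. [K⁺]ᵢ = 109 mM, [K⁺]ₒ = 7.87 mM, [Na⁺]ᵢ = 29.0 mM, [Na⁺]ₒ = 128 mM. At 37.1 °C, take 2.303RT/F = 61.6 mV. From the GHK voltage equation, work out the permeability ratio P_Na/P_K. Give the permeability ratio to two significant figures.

Let α = P_Na/P_K. GHK: Vm = 61.6·log₁₀[(Kₒ + α·Naₒ)/(Kᵢ + α·Naᵢ)].
10^(Vm/61.6) = 10^(22.0/61.6) = 2.2758
So 2.2758·(Kᵢ + α·Naᵢ) = Kₒ + α·Naₒ → α = (2.2758·109.0 − 7.87) / (128.0 − 2.2758·29.0)
α = (248.1 − 7.87) / (128.0 − 66) = 240.2/62 = 3.874

3.9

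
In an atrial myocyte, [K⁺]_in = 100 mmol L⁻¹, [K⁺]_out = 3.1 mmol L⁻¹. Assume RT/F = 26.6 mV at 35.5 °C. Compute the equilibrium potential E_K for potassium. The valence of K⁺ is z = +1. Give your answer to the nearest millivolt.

-92 mV

E = (26.6/z) · ln([K⁺]_out/[K⁺]_in) with z = +1.
= (26.6/1) · ln(3.1/100) = 26.60 · ln(0.031)
= 26.60 · (-3.4738) = -92.40 mV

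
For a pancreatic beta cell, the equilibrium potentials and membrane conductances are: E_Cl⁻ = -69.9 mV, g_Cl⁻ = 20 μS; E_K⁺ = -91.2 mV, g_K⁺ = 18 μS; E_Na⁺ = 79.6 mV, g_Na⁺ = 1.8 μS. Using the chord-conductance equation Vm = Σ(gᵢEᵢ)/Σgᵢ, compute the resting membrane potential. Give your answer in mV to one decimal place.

Σ gᵢEᵢ = 20·(-69.9) + 18·(-91.2) + 1.8·(79.6) = -2896.32
Σ gᵢ = 20 + 18 + 1.8 = 39.8
Vm = -2896.32 / 39.8 = -72.77 mV

-72.8 mV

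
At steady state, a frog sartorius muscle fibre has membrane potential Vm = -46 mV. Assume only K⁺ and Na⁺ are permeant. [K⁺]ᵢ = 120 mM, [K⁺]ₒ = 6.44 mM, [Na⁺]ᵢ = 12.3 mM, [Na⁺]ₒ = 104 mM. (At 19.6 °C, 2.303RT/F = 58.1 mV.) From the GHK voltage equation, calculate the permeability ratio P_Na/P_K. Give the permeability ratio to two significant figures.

Let α = P_Na/P_K. GHK: Vm = 58.1·log₁₀[(Kₒ + α·Naₒ)/(Kᵢ + α·Naᵢ)].
10^(Vm/58.1) = 10^(-46.0/58.1) = 0.16153
So 0.16153·(Kᵢ + α·Naᵢ) = Kₒ + α·Naₒ → α = (0.16153·120.0 − 6.44) / (104.0 − 0.16153·12.3)
α = (19.38 − 6.44) / (104.0 − 1.987) = 12.94/102 = 0.1269

0.13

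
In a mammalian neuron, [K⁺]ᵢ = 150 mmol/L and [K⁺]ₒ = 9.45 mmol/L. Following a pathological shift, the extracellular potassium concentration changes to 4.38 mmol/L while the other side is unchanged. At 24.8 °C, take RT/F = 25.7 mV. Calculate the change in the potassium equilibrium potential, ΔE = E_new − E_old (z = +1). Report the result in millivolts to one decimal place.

E_old = (25.7/1)·ln(9.45/150) = -71.05 mV
E_new = (25.7/1)·ln(4.38/150) = -90.81 mV
ΔE = -90.81 − (-71.05) = -19.76 mV

-19.8 mV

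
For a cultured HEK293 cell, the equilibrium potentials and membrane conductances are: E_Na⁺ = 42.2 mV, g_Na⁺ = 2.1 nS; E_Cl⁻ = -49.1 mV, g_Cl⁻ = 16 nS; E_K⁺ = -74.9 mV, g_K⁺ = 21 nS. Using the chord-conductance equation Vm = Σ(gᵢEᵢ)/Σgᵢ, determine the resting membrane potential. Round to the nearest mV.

Σ gᵢEᵢ = 2.1·(42.2) + 16·(-49.1) + 21·(-74.9) = -2269.88
Σ gᵢ = 2.1 + 16 + 21 = 39.1
Vm = -2269.88 / 39.1 = -58.05 mV

-58 mV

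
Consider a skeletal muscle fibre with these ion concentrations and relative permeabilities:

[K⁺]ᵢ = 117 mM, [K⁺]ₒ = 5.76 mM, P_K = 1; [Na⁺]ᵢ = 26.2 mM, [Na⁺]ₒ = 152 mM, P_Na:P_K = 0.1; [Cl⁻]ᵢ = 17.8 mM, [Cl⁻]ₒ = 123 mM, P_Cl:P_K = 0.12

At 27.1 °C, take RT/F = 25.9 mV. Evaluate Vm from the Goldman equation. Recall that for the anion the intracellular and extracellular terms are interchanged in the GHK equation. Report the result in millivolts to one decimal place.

-45.6 mV

Vm = 25.9 · ln[(Σ P·[cation]ₒ + Σ P·[anion]ᵢ) / (Σ P·[cation]ᵢ + Σ P·[anion]ₒ)]
Numerator = 1×5.76 + 0.1×152 + 0.12×17.8 = 23.1
Denominator = 1×117 + 0.1×26.2 + 0.12×123 = 134.4
Vm = 25.9 · ln(0.17187) = 25.9 × (-1.7610) = -45.61 mV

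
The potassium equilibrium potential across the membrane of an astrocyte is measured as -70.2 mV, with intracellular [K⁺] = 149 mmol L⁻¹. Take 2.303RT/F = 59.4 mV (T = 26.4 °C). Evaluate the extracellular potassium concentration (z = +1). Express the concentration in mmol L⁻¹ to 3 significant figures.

9.80 mmol L⁻¹

Nernst: E = (59.4/1) · log₁₀([out]/[in]), so log₁₀([out]/[in]) = -70.2 × 1 / 59.4 = -1.1818.
[out]/[in] = 10^(-1.1818) = 0.06579.
[out] = 0.06579 × 149 = 9.803 mmol L⁻¹.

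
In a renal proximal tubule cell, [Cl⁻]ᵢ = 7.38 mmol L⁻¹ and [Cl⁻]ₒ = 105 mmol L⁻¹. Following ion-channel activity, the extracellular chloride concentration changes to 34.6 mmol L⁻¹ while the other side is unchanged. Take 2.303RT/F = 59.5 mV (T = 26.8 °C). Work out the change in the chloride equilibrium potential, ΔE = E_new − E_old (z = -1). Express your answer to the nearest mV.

29 mV

E_old = (59.5/-1)·log₁₀(105/7.38) = -68.61 mV
E_new = (59.5/-1)·log₁₀(34.6/7.38) = -39.93 mV
ΔE = -39.93 − (-68.61) = 28.69 mV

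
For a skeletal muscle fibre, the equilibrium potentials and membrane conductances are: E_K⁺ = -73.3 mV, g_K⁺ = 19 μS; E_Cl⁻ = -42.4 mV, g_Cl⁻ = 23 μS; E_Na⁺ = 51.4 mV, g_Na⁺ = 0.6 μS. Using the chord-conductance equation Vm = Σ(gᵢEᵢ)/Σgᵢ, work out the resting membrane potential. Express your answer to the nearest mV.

-55 mV

Σ gᵢEᵢ = 19·(-73.3) + 23·(-42.4) + 0.6·(51.4) = -2337.06
Σ gᵢ = 19 + 23 + 0.6 = 42.6
Vm = -2337.06 / 42.6 = -54.86 mV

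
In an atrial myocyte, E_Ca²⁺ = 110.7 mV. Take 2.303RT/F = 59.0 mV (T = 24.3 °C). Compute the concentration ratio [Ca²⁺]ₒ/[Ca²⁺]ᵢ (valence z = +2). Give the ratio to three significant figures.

log₁₀([out]/[in]) = E·z/(59.0) = 110.7 × 2 / 59.0 = 3.7525
[out]/[in] = 10^(3.7525) = 5656

5660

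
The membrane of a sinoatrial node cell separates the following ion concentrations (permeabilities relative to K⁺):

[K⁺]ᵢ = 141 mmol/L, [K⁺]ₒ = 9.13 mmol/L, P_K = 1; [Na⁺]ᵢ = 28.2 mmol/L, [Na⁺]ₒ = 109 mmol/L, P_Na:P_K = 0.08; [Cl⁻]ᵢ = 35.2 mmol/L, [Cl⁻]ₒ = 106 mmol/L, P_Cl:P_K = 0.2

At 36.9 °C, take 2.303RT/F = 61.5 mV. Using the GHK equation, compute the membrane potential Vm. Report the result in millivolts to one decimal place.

-50.4 mV

Vm = 61.5 · log₁₀[(Σ P·[cation]ₒ + Σ P·[anion]ᵢ) / (Σ P·[cation]ᵢ + Σ P·[anion]ₒ)]
Numerator = 1×9.13 + 0.08×109 + 0.2×35.2 = 24.89
Denominator = 1×141 + 0.08×28.2 + 0.2×106 = 164.5
Vm = 61.5 · log₁₀(0.15135) = 61.5 × (-0.8200) = -50.43 mV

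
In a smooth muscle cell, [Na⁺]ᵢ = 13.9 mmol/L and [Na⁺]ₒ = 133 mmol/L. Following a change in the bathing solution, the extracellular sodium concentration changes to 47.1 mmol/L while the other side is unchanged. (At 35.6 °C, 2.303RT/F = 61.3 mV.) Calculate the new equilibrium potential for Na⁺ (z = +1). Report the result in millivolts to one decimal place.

32.5 mV

After the shift: [Na⁺]_out = 47.1, [Na⁺]_in = 13.9 mmol/L.
E_new = (61.3/1)·log₁₀(47.1/13.9) = 61.30 · (0.5300) = 32.49 mV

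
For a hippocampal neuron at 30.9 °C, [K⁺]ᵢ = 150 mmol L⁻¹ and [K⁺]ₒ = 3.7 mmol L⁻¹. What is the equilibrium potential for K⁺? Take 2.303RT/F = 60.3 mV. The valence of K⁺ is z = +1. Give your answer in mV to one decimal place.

E = (60.3/z) · log₁₀([K⁺]_out/[K⁺]_in) with z = +1.
= (60.3/1) · log₁₀(3.7/150) = 60.30 · log₁₀(0.02467)
= 60.30 · (-1.6079) = -96.96 mV

-97.0 mV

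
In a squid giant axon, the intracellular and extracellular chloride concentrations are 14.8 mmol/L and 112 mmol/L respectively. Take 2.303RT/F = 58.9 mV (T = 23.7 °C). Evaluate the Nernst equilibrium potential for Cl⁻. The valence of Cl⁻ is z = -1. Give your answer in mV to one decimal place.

-51.8 mV

E = (58.9/z) · log₁₀([Cl⁻]_out/[Cl⁻]_in) with z = -1.
For an anion, dividing by z = -1 reverses the sign.
= (58.9/-1) · log₁₀(112/14.8) = -58.90 · log₁₀(7.568)
= -58.90 · (0.8790) = -51.77 mV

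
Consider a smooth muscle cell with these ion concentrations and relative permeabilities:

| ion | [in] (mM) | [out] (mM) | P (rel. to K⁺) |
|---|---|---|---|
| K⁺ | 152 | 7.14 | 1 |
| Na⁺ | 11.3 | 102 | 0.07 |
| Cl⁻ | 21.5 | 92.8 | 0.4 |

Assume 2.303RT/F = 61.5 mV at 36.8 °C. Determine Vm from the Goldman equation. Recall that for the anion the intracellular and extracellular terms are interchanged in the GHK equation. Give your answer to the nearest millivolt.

-57 mV

Vm = 61.5 · log₁₀[(Σ P·[cation]ₒ + Σ P·[anion]ᵢ) / (Σ P·[cation]ᵢ + Σ P·[anion]ₒ)]
Numerator = 1×7.14 + 0.07×102 + 0.4×21.5 = 22.88
Denominator = 1×152 + 0.07×11.3 + 0.4×92.8 = 189.9
Vm = 61.5 · log₁₀(0.12048) = 61.5 × (-0.9191) = -56.52 mV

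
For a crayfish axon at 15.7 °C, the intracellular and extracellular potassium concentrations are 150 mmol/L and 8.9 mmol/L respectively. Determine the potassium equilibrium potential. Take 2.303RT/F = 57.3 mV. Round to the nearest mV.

E = (57.3/z) · log₁₀([K⁺]_out/[K⁺]_in) with z = +1.
= (57.3/1) · log₁₀(8.9/150) = 57.30 · log₁₀(0.05933)
= 57.30 · (-1.2267) = -70.29 mV

-70 mV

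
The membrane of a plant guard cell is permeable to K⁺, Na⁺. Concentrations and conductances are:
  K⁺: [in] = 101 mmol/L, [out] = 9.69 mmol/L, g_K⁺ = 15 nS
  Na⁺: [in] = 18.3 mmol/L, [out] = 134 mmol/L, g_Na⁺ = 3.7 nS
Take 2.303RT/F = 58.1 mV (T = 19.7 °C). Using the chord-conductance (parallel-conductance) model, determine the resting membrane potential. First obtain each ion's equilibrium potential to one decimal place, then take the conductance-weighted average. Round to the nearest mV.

-37 mV

E_K⁺ = (58.1/1)·log₁₀(9.69/101) = -59.1 mV
E_Na⁺ = (58.1/1)·log₁₀(134/18.3) = 50.2 mV
Vm = (Σ gᵢEᵢ)/(Σ gᵢ) = (15·-59.1 + 3.7·50.2) / (15 + 3.7)
= -700.76 / 18.7 = -37.47 mV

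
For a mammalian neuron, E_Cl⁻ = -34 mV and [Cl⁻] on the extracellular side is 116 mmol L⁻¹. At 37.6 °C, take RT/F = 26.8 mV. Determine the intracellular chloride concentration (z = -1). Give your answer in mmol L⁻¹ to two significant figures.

33 mmol L⁻¹

Nernst: E = (26.8/-1) · ln([out]/[in]), so ln([out]/[in]) = -34.0 × -1 / 26.8 = 1.2687.
[out]/[in] = e^(1.2687) = 3.556.
[in] = 116 / 3.556 = 32.62 mmol L⁻¹.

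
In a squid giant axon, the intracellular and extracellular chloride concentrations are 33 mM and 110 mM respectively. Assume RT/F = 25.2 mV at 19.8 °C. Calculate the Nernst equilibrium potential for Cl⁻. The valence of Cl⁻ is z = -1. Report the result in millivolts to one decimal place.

E = (25.2/z) · ln([Cl⁻]_out/[Cl⁻]_in) with z = -1.
For an anion, dividing by z = -1 reverses the sign.
= (25.2/-1) · ln(110/33) = -25.20 · ln(3.333)
= -25.20 · (1.2040) = -30.34 mV

-30.3 mV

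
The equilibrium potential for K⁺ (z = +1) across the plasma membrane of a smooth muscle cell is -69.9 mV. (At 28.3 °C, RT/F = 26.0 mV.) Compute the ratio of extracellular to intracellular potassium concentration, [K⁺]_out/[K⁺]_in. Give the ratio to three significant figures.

0.0680

ln([out]/[in]) = E·z/(26.0) = -69.9 × 1 / 26.0 = -2.6885
[out]/[in] = e^(-2.6885) = 0.06799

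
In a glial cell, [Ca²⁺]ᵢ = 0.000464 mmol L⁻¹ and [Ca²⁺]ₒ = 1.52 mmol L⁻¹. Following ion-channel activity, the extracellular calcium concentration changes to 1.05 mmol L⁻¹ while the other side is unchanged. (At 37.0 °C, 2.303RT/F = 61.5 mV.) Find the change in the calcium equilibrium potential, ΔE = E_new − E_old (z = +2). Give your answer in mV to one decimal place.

E_old = (61.5/2)·log₁₀(1.52/0.000464) = 108.10 mV
E_new = (61.5/2)·log₁₀(1.05/0.000464) = 103.16 mV
ΔE = 103.16 − (108.10) = -4.94 mV

-4.9 mV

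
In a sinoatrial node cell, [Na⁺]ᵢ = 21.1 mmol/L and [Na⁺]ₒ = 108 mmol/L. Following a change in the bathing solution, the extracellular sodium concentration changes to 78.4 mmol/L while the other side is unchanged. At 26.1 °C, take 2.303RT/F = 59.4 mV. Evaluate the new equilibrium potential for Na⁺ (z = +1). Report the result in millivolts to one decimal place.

33.9 mV

After the shift: [Na⁺]_out = 78.4, [Na⁺]_in = 21.1 mmol/L.
E_new = (59.4/1)·log₁₀(78.4/21.1) = 59.40 · (0.5700) = 33.86 mV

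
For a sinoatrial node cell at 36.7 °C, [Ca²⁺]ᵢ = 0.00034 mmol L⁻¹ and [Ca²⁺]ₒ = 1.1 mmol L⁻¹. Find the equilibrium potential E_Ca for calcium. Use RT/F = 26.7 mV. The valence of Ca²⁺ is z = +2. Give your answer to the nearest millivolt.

108 mV

E = (26.7/z) · ln([Ca²⁺]_out/[Ca²⁺]_in) with z = +2.
= (26.7/2) · ln(1.1/0.00034) = 13.35 · ln(3235)
= 13.35 · (8.0819) = 107.89 mV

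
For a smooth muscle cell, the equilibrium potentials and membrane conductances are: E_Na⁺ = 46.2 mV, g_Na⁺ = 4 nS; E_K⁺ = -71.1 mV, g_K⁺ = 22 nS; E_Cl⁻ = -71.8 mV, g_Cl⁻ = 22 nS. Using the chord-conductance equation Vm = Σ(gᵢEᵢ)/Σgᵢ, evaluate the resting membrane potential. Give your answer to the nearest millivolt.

Σ gᵢEᵢ = 4·(46.2) + 22·(-71.1) + 22·(-71.8) = -2959.00
Σ gᵢ = 4 + 22 + 22 = 48
Vm = -2959.00 / 48 = -61.65 mV

-62 mV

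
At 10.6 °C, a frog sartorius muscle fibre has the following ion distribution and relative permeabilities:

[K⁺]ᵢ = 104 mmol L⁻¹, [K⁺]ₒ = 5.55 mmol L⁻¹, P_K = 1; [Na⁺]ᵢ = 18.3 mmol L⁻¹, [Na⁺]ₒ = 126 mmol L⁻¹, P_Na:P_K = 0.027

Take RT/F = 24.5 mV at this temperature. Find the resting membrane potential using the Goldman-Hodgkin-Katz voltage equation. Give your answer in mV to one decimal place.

Vm = 24.5 · ln[(Σ P·[cation]ₒ + Σ P·[anion]ᵢ) / (Σ P·[cation]ᵢ + Σ P·[anion]ₒ)]
Numerator = 1×5.55 + 0.027×126 = 8.952
Denominator = 1×104 + 0.027×18.3 = 104.5
Vm = 24.5 · ln(0.08567) = 24.5 × (-2.4573) = -60.20 mV

-60.2 mV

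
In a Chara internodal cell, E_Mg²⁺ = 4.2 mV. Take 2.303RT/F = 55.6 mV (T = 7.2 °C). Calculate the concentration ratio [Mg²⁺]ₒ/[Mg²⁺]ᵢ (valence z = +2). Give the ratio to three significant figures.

1.42

log₁₀([out]/[in]) = E·z/(55.6) = 4.2 × 2 / 55.6 = 0.1511
[out]/[in] = 10^(0.1511) = 1.416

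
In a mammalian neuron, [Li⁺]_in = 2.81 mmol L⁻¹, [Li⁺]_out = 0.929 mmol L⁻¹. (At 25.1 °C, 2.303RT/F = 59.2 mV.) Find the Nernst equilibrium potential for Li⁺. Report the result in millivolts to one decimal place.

E = (59.2/z) · log₁₀([Li⁺]_out/[Li⁺]_in) with z = +1.
= (59.2/1) · log₁₀(0.929/2.81) = 59.20 · log₁₀(0.3306)
= 59.20 · (-0.4807) = -28.46 mV

-28.5 mV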